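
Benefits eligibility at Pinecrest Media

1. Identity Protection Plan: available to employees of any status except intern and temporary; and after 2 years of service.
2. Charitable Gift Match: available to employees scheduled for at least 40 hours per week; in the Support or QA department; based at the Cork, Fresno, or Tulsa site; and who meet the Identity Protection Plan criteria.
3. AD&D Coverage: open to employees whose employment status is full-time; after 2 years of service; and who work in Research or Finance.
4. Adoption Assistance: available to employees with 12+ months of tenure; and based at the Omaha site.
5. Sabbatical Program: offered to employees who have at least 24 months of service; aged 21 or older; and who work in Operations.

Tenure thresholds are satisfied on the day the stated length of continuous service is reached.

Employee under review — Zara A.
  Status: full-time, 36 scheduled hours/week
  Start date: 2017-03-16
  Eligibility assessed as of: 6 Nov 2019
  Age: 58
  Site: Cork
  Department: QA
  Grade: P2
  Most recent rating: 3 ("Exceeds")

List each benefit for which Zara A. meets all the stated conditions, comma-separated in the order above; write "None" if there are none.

Identity Protection Plan

Service from 2017-03-16 to 6 Nov 2019: 965 days.
Identity Protection Plan — status full-time ✓ (not excluded); service 965 days ≥ 2 years (≈730 days) ✓ → eligible.
Charitable Gift Match — 36 hrs/wk < 40 ✗ → not eligible.
AD&D Coverage — status full-time ✓; service 965 days ≥ 2 years (≈730 days) ✓; dept QA ✗ → not eligible.
Adoption Assistance — service 965 days ≥ 12 months (≈360 days) ✓; site Cork ✗ (not Omaha) → not eligible.
Sabbatical Program — service 965 days ≥ 24 months (≈720 days) ✓; age 58 ≥ 21 ✓; dept QA ✗ → not eligible.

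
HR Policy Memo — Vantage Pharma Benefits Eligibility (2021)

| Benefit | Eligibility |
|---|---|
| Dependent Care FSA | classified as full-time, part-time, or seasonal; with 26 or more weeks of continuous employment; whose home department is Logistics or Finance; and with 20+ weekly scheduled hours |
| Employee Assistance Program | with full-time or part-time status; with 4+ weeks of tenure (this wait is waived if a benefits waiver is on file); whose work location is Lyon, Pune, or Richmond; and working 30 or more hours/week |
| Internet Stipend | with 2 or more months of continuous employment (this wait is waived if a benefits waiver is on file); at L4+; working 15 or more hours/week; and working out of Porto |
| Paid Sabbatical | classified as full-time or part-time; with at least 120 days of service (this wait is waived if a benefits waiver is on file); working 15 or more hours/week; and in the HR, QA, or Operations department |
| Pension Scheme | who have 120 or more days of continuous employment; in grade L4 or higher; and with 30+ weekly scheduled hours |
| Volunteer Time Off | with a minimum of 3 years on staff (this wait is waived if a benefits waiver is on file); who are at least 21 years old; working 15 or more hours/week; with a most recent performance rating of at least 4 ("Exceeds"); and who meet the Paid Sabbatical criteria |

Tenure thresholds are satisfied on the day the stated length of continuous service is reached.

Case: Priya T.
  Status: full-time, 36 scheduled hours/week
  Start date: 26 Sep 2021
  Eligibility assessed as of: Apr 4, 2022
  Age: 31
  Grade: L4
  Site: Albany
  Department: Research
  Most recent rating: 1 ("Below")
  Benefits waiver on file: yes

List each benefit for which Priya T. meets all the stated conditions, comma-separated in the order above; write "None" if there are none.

Service from 26 Sep 2021 to Apr 4, 2022: 190 days.
Dependent Care FSA — status full-time ✓; service 190 days ≥ 26 weeks (≈182 days) ✓; dept Research ✗ → not eligible.
Employee Assistance Program — status full-time ✓; benefits waiver on file ✓; site Albany ✗ (not Lyon, Pune, or Richmond) → not eligible.
Internet Stipend — benefits waiver on file ✓; grade L4 ≥ L4 ✓; 36 hrs/wk ≥ 15 ✓; site Albany ✗ (not Porto) → not eligible.
Paid Sabbatical — status full-time ✓; benefits waiver on file ✓; 36 hrs/wk ≥ 15 ✓; dept Research ✗ → not eligible.
Pension Scheme — service 190 days ≥ 120 days ✓; grade L4 ≥ L4 ✓; 36 hrs/wk ≥ 30 ✓ → eligible.
Volunteer Time Off — benefits waiver on file ✓; age 31 ≥ 21 ✓; 36 hrs/wk ≥ 15 ✓; rating 1 < 4 ✗ → not eligible.

Pension Scheme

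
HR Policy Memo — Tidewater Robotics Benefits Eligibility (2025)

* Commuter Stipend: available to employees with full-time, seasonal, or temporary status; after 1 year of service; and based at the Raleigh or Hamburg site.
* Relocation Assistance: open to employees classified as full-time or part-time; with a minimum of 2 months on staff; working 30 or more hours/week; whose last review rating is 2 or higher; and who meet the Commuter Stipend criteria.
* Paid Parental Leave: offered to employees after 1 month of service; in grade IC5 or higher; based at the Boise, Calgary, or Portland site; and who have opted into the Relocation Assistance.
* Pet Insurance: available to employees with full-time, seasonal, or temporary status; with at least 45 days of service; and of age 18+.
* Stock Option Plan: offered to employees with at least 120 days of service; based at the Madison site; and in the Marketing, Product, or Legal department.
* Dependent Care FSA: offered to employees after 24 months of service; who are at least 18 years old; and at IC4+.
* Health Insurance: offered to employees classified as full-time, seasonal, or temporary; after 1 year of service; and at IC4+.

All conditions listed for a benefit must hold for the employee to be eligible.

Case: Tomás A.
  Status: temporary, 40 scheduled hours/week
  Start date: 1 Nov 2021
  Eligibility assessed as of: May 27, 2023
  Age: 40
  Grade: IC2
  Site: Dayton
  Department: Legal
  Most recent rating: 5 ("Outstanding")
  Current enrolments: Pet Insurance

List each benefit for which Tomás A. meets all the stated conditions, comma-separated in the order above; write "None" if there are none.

Pet Insurance

Service from 1 Nov 2021 to May 27, 2023: 572 days.
Commuter Stipend — status temporary ✓; service 572 days ≥ 1 year (≈365 days) ✓; site Dayton ✗ (not Raleigh or Hamburg) → not eligible.
Relocation Assistance — status temporary ✗ (requires full-time or part-time) → not eligible.
Paid Parental Leave — service 572 days ≥ 1 month (≈30 days) ✓; grade IC2 < IC5 ✗ → not eligible.
Pet Insurance — status temporary ✓; service 572 days ≥ 45 days ✓; age 40 ≥ 18 ✓ → eligible.
Stock Option Plan — service 572 days ≥ 120 days ✓; site Dayton ✗ (not Madison) → not eligible.
Dependent Care FSA — service 572 days < 24 months (≈720 days) ✗ → not eligible.
Health Insurance — status temporary ✓; service 572 days ≥ 1 year (≈365 days) ✓; grade IC2 < IC4 ✗ → not eligible.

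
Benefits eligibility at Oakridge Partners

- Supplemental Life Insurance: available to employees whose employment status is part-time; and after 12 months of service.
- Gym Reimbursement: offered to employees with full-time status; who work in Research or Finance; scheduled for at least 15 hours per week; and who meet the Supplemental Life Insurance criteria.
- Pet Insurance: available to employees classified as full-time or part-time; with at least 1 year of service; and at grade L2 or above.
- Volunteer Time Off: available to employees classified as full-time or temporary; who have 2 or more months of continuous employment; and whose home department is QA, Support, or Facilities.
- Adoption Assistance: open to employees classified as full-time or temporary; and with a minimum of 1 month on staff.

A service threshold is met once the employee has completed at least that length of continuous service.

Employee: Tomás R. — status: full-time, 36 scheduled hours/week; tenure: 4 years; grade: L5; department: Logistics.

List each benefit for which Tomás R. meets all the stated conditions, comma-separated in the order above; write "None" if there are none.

Pet Insurance, Adoption Assistance

Supplemental Life Insurance — status full-time ✗ (requires part-time) → not eligible.
Gym Reimbursement — status full-time ✓; dept Logistics ✗ → not eligible.
Pet Insurance — status full-time ✓; service 4 years ≥ 1 year ✓; grade L5 ≥ L2 ✓ → eligible.
Volunteer Time Off — status full-time ✓; service 4 years ≥ 2 months (≈60 days) ✓; dept Logistics ✗ → not eligible.
Adoption Assistance — status full-time ✓; service 4 years ≥ 1 month (≈30 days) ✓ → eligible.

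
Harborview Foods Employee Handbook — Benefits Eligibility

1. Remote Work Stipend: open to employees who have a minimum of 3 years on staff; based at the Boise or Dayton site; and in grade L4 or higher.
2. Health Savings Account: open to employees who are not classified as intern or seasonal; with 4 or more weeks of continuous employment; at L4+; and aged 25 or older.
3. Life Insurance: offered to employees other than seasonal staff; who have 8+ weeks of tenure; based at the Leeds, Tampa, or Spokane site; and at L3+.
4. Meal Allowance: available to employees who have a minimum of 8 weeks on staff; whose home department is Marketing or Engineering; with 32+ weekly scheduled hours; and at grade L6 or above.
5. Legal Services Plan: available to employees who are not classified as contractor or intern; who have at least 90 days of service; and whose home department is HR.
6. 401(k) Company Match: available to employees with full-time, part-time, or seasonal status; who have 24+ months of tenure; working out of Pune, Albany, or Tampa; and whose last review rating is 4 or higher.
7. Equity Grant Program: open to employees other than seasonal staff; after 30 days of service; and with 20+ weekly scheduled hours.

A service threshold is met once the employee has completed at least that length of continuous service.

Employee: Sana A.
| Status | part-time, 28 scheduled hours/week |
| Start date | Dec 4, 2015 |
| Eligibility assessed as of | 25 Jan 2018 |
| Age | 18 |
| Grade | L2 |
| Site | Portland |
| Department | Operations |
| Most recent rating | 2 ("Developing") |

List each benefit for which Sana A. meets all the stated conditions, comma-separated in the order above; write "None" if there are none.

Service from Dec 4, 2015 to 25 Jan 2018: 783 days.
Remote Work Stipend — service 783 days < 3 years (≈1095 days) ✗ → not eligible.
Health Savings Account — status part-time ✓ (not excluded); service 783 days ≥ 4 weeks (≈28 days) ✓; grade L2 < L4 ✗ → not eligible.
Life Insurance — status part-time ✓ (not excluded); service 783 days ≥ 8 weeks (≈56 days) ✓; site Portland ✗ (not Leeds, Tampa, or Spokane) → not eligible.
Meal Allowance — service 783 days ≥ 8 weeks (≈56 days) ✓; dept Operations ✗ → not eligible.
Legal Services Plan — status part-time ✓ (not excluded); service 783 days ≥ 90 days ✓; dept Operations ✗ → not eligible.
401(k) Company Match — status part-time ✓; service 783 days ≥ 24 months (≈720 days) ✓; site Portland ✗ (not Pune, Albany, or Tampa) → not eligible.
Equity Grant Program — status part-time ✓ (not excluded); service 783 days ≥ 30 days ✓; 28 hrs/wk ≥ 20 ✓ → eligible.

Equity Grant Program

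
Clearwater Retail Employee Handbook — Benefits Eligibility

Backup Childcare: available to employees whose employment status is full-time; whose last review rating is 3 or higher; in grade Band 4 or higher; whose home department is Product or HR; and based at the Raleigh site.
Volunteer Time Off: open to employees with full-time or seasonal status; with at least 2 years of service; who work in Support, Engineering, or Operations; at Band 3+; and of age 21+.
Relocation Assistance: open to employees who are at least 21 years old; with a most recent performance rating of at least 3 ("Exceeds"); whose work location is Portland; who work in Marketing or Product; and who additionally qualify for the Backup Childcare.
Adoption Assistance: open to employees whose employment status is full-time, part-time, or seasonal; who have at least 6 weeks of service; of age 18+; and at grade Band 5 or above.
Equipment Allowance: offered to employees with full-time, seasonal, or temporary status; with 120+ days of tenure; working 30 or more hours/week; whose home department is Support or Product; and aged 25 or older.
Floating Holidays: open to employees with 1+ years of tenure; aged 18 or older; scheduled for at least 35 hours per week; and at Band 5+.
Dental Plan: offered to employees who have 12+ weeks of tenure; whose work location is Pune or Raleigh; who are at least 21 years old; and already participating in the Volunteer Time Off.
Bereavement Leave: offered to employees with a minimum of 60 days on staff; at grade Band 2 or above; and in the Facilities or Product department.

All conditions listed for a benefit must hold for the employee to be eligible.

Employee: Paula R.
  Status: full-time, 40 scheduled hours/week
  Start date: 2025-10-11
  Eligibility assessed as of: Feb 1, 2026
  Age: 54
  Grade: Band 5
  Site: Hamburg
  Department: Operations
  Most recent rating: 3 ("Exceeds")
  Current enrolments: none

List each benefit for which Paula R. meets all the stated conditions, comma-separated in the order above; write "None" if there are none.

Adoption Assistance

Service from 2025-10-11 to Feb 1, 2026: 113 days.
Backup Childcare — status full-time ✓; rating 3 ≥ 3 ✓; grade Band 5 ≥ Band 4 ✓; dept Operations ✗ → not eligible.
Volunteer Time Off — status full-time ✓; service 113 days < 2 years (≈730 days) ✗ → not eligible.
Relocation Assistance — age 54 ≥ 21 ✓; rating 3 ≥ 3 ✓; site Hamburg ✗ (not Portland) → not eligible.
Adoption Assistance — status full-time ✓; service 113 days ≥ 6 weeks (≈42 days) ✓; age 54 ≥ 18 ✓; grade Band 5 ≥ Band 5 ✓ → eligible.
Equipment Allowance — status full-time ✓; service 113 days < 120 days ✗ → not eligible.
Floating Holidays — service 113 days < 1 year (≈365 days) ✗ → not eligible.
Dental Plan — service 113 days ≥ 12 weeks (≈84 days) ✓; site Hamburg ✗ (not Pune or Raleigh) → not eligible.
Bereavement Leave — service 113 days ≥ 60 days ✓; grade Band 5 ≥ Band 2 ✓; dept Operations ✗ → not eligible.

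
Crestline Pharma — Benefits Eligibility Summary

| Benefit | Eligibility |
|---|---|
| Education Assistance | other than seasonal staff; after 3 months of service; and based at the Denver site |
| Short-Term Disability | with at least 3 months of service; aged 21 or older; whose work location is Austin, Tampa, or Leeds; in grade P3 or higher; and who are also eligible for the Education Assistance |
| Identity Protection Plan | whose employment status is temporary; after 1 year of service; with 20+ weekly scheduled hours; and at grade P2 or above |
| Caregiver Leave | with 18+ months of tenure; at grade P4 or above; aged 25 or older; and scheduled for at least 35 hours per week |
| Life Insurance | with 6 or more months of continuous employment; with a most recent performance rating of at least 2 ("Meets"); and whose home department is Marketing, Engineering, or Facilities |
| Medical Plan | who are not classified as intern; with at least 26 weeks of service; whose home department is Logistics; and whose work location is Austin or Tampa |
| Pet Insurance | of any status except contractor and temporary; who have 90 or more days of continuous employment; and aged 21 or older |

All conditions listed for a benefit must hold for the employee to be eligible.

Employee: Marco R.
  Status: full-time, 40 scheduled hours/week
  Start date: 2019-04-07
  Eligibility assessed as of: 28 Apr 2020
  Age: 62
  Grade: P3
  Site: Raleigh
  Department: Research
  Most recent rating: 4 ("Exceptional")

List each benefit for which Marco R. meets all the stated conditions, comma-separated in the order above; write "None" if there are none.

Service from 2019-04-07 to 28 Apr 2020: 387 days.
Education Assistance — status full-time ✓ (not excluded); service 387 days ≥ 3 months (≈90 days) ✓; site Raleigh ✗ (not Denver) → not eligible.
Short-Term Disability — service 387 days ≥ 3 months (≈90 days) ✓; age 62 ≥ 21 ✓; site Raleigh ✗ (not Austin, Tampa, or Leeds) → not eligible.
Identity Protection Plan — status full-time ✗ (requires temporary) → not eligible.
Caregiver Leave — service 387 days < 18 months (≈540 days) ✗ → not eligible.
Life Insurance — service 387 days ≥ 6 months (≈180 days) ✓; rating 4 ≥ 2 ✓; dept Research ✗ → not eligible.
Medical Plan — status full-time ✓ (not excluded); service 387 days ≥ 26 weeks (≈182 days) ✓; dept Research ✗ → not eligible.
Pet Insurance — status full-time ✓ (not excluded); service 387 days ≥ 90 days ✓; age 62 ≥ 21 ✓ → eligible.

Pet Insurance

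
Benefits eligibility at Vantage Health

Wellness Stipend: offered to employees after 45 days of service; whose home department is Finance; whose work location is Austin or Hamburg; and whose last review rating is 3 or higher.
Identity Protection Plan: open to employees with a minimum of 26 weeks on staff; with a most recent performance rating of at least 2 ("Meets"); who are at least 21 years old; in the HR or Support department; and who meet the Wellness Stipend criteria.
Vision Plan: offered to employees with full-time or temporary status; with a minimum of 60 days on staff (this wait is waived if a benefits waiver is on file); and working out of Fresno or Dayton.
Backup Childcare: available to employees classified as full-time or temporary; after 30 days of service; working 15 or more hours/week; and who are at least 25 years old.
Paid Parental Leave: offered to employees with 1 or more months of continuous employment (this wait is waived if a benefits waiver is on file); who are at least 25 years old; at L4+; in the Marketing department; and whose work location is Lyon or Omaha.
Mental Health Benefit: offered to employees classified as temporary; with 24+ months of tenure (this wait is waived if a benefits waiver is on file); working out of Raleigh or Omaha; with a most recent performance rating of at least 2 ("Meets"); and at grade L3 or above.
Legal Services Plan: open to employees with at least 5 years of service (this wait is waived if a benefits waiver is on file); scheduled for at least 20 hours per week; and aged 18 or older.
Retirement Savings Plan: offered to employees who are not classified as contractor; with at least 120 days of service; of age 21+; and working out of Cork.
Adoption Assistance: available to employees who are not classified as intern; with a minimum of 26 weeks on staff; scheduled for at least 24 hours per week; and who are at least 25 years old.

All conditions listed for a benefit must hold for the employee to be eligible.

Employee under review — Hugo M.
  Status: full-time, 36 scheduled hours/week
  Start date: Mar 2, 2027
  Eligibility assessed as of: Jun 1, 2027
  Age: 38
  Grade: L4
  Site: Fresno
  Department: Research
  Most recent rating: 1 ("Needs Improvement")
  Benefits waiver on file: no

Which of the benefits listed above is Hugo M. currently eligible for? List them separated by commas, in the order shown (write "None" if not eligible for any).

Vision Plan, Backup Childcare

Service from Mar 2, 2027 to Jun 1, 2027: 91 days.
Wellness Stipend — service 91 days ≥ 45 days ✓; dept Research ✗ → not eligible.
Identity Protection Plan — service 91 days < 26 weeks (≈182 days) ✗ → not eligible.
Vision Plan — status full-time ✓; no waiver, service 91 days ≥ 60 days ✓; site Fresno ✓ → eligible.
Backup Childcare — status full-time ✓; service 91 days ≥ 30 days ✓; 36 hrs/wk ≥ 15 ✓; age 38 ≥ 25 ✓ → eligible.
Paid Parental Leave — no waiver, service 91 days ≥ 1 month (≈30 days) ✓; age 38 ≥ 25 ✓; grade L4 ≥ L4 ✓; dept Research ✗ → not eligible.
Mental Health Benefit — status full-time ✗ (requires temporary) → not eligible.
Legal Services Plan — no waiver, service 91 days < 5 years (≈1825 days) ✗ → not eligible.
Retirement Savings Plan — status full-time ✓ (not excluded); service 91 days < 120 days ✗ → not eligible.
Adoption Assistance — status full-time ✓ (not excluded); service 91 days < 26 weeks (≈182 days) ✗ → not eligible.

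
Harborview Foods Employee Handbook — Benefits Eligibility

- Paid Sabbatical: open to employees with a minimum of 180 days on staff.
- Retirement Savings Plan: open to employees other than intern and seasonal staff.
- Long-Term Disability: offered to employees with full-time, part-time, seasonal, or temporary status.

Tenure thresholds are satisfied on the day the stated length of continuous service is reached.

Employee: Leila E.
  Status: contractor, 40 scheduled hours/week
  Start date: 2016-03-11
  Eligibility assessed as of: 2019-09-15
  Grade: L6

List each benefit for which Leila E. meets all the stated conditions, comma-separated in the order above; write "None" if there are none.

Service from 2016-03-11 to 2019-09-15: 1283 days.
Paid Sabbatical — service 1283 days ≥ 180 days ✓ → eligible.
Retirement Savings Plan — status contractor ✓ (not excluded) → eligible.
Long-Term Disability — status contractor ✗ (requires full-time, part-time, seasonal, or temporary) → not eligible.

Paid Sabbatical, Retirement Savings Plan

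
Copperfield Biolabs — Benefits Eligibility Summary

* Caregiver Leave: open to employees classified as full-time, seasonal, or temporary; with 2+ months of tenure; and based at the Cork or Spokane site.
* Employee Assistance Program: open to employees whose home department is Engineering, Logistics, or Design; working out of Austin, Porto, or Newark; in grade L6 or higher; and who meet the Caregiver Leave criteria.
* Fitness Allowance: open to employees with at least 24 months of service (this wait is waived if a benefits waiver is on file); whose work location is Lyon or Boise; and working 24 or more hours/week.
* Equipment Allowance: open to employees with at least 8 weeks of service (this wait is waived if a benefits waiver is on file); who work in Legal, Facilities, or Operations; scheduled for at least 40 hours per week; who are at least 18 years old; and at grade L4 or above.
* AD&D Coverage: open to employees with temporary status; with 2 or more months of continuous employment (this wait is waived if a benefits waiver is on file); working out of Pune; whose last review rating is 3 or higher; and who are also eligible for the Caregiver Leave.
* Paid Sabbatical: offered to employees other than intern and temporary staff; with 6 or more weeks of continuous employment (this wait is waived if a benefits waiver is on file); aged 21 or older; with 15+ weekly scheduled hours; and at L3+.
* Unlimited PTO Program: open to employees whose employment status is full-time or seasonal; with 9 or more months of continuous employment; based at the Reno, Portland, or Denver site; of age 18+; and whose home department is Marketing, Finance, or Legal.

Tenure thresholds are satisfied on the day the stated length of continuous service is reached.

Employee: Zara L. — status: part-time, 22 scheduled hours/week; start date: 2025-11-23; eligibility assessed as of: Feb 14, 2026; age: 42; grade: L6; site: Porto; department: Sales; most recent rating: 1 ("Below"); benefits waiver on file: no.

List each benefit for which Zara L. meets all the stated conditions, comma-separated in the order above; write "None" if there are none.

Paid Sabbatical

Service from 2025-11-23 to Feb 14, 2026: 83 days.
Caregiver Leave — status part-time ✗ (requires full-time, seasonal, or temporary) → not eligible.
Employee Assistance Program — dept Sales ✗ → not eligible.
Fitness Allowance — no waiver, service 83 days < 24 months (≈720 days) ✗ → not eligible.
Equipment Allowance — no waiver, service 83 days ≥ 8 weeks (≈56 days) ✓; dept Sales ✗ → not eligible.
AD&D Coverage — status part-time ✗ (requires temporary) → not eligible.
Paid Sabbatical — status part-time ✓ (not excluded); no waiver, service 83 days ≥ 6 weeks (≈42 days) ✓; age 42 ≥ 21 ✓; 22 hrs/wk ≥ 15 ✓; grade L6 ≥ L3 ✓ → eligible.
Unlimited PTO Program — status part-time ✗ (requires full-time or seasonal) → not eligible.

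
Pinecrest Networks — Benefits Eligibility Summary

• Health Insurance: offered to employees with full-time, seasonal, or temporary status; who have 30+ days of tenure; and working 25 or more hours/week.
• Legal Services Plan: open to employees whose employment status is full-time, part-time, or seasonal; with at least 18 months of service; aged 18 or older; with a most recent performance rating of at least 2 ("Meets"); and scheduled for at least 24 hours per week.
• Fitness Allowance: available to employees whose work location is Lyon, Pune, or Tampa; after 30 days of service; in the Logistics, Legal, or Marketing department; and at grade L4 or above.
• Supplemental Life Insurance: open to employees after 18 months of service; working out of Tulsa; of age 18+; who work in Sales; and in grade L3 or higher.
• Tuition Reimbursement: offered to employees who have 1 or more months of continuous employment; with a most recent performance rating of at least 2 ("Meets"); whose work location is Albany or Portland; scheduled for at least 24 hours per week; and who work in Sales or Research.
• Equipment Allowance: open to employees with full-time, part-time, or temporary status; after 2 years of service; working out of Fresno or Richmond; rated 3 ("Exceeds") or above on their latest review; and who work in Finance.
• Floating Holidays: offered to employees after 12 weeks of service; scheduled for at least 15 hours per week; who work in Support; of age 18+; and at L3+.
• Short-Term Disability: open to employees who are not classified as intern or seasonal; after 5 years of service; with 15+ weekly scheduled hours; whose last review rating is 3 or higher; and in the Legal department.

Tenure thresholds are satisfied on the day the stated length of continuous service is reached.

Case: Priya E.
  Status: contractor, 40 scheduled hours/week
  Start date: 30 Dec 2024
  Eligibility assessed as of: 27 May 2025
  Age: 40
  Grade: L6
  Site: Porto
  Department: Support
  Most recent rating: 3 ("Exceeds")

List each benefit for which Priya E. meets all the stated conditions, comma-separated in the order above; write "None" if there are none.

Floating Holidays

Service from 30 Dec 2024 to 27 May 2025: 148 days.
Health Insurance — status contractor ✗ (requires full-time, seasonal, or temporary) → not eligible.
Legal Services Plan — status contractor ✗ (requires full-time, part-time, or seasonal) → not eligible.
Fitness Allowance — site Porto ✗ (not Lyon, Pune, or Tampa) → not eligible.
Supplemental Life Insurance — service 148 days < 18 months (≈540 days) ✗ → not eligible.
Tuition Reimbursement — service 148 days ≥ 1 month (≈30 days) ✓; rating 3 ≥ 2 ✓; site Porto ✗ (not Albany or Portland) → not eligible.
Equipment Allowance — status contractor ✗ (requires full-time, part-time, or temporary) → not eligible.
Floating Holidays — service 148 days ≥ 12 weeks (≈84 days) ✓; 40 hrs/wk ≥ 15 ✓; dept Support ✓; age 40 ≥ 18 ✓; grade L6 ≥ L3 ✓ → eligible.
Short-Term Disability — status contractor ✓ (not excluded); service 148 days < 5 years (≈1825 days) ✗ → not eligible.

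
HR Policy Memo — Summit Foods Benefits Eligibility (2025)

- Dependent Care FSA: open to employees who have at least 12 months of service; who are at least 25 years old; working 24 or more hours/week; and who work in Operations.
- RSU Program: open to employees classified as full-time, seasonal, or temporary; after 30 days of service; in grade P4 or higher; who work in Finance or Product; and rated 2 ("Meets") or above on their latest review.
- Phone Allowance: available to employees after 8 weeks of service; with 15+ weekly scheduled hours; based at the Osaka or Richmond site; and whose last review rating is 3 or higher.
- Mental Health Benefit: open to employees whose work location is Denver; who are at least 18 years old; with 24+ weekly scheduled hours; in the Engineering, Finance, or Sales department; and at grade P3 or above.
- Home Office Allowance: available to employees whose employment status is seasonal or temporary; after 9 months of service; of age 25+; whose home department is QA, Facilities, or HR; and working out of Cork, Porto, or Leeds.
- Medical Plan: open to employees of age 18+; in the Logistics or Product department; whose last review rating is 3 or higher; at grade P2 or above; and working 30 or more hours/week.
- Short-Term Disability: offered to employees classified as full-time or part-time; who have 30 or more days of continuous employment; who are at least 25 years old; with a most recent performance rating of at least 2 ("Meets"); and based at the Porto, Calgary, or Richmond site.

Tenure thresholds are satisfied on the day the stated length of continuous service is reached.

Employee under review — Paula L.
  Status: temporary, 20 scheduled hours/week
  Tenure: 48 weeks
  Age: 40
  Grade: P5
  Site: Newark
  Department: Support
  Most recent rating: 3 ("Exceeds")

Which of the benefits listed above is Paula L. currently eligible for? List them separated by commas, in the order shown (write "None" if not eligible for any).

Dependent Care FSA — service 48 weeks < 12 months (≈360 days) ✗ → not eligible.
RSU Program — status temporary ✓; service 48 weeks ≥ 30 days ✓; grade P5 ≥ P4 ✓; dept Support ✗ → not eligible.
Phone Allowance — service 48 weeks ≥ 8 weeks ✓; 20 hrs/wk ≥ 15 ✓; site Newark ✗ (not Osaka or Richmond) → not eligible.
Mental Health Benefit — site Newark ✗ (not Denver) → not eligible.
Home Office Allowance — status temporary ✓; service 48 weeks ≥ 9 months (≈270 days) ✓; age 40 ≥ 25 ✓; dept Support ✗ → not eligible.
Medical Plan — age 40 ≥ 18 ✓; dept Support ✗ → not eligible.
Short-Term Disability — status temporary ✗ (requires full-time or part-time) → not eligible.

None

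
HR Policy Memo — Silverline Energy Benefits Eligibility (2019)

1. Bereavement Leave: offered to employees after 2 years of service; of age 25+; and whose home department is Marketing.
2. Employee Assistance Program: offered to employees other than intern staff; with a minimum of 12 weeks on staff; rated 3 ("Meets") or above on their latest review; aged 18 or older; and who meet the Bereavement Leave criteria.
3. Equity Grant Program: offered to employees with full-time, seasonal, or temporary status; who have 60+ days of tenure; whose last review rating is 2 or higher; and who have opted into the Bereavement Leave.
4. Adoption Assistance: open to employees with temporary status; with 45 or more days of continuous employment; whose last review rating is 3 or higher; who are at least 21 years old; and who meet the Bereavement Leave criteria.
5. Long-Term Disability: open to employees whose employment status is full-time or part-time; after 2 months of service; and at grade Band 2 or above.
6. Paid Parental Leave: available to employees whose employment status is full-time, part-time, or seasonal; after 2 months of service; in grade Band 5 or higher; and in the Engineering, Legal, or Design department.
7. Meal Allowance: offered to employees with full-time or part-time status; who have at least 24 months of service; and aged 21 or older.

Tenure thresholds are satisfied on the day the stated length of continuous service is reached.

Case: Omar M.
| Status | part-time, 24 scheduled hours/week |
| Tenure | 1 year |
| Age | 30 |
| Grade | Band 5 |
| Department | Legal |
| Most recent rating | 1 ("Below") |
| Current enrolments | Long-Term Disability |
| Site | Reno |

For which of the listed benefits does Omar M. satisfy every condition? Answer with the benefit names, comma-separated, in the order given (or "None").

Long-Term Disability, Paid Parental Leave

Bereavement Leave — service 1 year < 2 years ✗ → not eligible.
Employee Assistance Program — status part-time ✓ (not excluded); service 1 year ≥ 12 weeks (≈84 days) ✓; rating 1 < 3 ✗ → not eligible.
Equity Grant Program — status part-time ✗ (requires full-time, seasonal, or temporary) → not eligible.
Adoption Assistance — status part-time ✗ (requires temporary) → not eligible.
Long-Term Disability — status part-time ✓; service 1 year ≥ 2 months (≈60 days) ✓; grade Band 5 ≥ Band 2 ✓ → eligible.
Paid Parental Leave — status part-time ✓; service 1 year ≥ 2 months (≈60 days) ✓; grade Band 5 ≥ Band 5 ✓; dept Legal ✓ → eligible.
Meal Allowance — status part-time ✓; service 1 year < 24 months (≈720 days) ✗ → not eligible.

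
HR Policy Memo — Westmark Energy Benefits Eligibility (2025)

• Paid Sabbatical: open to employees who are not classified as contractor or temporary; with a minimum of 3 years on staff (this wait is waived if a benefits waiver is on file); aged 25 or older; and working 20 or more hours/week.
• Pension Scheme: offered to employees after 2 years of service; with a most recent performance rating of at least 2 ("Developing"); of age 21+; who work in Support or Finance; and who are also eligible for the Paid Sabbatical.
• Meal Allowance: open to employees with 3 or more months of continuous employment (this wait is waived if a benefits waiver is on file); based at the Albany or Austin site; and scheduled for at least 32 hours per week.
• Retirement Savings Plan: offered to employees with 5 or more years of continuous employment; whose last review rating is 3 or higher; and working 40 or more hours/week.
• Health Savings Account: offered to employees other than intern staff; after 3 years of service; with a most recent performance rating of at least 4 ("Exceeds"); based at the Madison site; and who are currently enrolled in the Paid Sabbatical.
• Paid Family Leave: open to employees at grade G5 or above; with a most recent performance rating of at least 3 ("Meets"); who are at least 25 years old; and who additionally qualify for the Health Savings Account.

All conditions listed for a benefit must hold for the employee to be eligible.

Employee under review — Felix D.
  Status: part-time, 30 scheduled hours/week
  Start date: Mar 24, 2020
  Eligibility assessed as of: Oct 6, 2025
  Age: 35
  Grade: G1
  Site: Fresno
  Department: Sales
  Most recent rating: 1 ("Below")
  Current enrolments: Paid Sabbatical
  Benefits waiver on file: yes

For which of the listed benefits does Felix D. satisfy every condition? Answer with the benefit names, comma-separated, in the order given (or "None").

Paid Sabbatical

Service from Mar 24, 2020 to Oct 6, 2025: 2022 days.
Paid Sabbatical — status part-time ✓ (not excluded); benefits waiver on file ✓; age 35 ≥ 25 ✓; 30 hrs/wk ≥ 20 ✓ → eligible.
Pension Scheme — service 2022 days ≥ 2 years (≈730 days) ✓; rating 1 < 2 ✗ → not eligible.
Meal Allowance — benefits waiver on file ✓; site Fresno ✗ (not Albany or Austin) → not eligible.
Retirement Savings Plan — service 2022 days ≥ 5 years (≈1825 days) ✓; rating 1 < 3 ✗ → not eligible.
Health Savings Account — status part-time ✓ (not excluded); service 2022 days ≥ 3 years (≈1095 days) ✓; rating 1 < 4 ✗ → not eligible.
Paid Family Leave — grade G1 < G5 ✗ → not eligible.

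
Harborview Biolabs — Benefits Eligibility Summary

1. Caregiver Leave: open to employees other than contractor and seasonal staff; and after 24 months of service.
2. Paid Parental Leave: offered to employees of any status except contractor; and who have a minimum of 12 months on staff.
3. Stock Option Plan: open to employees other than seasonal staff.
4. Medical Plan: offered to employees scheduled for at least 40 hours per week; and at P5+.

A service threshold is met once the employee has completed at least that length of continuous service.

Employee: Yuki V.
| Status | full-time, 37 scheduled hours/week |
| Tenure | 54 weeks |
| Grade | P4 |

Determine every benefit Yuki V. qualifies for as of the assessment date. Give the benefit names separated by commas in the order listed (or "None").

Paid Parental Leave, Stock Option Plan

Caregiver Leave — status full-time ✓ (not excluded); service 54 weeks < 24 months (≈720 days) ✗ → not eligible.
Paid Parental Leave — status full-time ✓ (not excluded); service 54 weeks ≥ 12 months (≈360 days) ✓ → eligible.
Stock Option Plan — status full-time ✓ (not excluded) → eligible.
Medical Plan — 37 hrs/wk < 40 ✗ → not eligible.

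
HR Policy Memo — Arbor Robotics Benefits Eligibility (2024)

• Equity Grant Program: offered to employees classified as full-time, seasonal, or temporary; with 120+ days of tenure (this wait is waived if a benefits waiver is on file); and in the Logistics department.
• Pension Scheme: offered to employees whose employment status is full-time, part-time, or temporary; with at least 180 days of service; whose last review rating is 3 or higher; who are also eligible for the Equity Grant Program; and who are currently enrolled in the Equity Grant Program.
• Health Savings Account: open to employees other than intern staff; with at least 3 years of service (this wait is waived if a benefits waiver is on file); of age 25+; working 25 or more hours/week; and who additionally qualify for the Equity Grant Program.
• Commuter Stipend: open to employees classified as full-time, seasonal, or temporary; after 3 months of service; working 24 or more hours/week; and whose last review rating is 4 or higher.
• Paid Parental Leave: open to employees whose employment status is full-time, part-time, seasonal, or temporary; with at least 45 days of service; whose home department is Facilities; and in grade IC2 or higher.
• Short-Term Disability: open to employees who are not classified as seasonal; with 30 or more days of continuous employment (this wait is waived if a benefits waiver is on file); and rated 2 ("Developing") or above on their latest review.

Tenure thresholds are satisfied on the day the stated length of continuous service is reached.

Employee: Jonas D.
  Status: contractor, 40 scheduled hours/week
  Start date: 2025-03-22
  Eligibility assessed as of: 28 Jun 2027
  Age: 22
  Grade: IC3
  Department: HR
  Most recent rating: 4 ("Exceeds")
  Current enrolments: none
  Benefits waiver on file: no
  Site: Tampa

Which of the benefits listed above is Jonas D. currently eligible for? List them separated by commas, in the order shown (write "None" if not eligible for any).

Service from 2025-03-22 to 28 Jun 2027: 828 days.
Equity Grant Program — status contractor ✗ (requires full-time, seasonal, or temporary) → not eligible.
Pension Scheme — status contractor ✗ (requires full-time, part-time, or temporary) → not eligible.
Health Savings Account — status contractor ✓ (not excluded); no waiver, service 828 days < 3 years (≈1095 days) ✗ → not eligible.
Commuter Stipend — status contractor ✗ (requires full-time, seasonal, or temporary) → not eligible.
Paid Parental Leave — status contractor ✗ (requires full-time, part-time, seasonal, or temporary) → not eligible.
Short-Term Disability — status contractor ✓ (not excluded); no waiver, service 828 days ≥ 30 days ✓; rating 4 ≥ 2 ✓ → eligible.

Short-Term Disability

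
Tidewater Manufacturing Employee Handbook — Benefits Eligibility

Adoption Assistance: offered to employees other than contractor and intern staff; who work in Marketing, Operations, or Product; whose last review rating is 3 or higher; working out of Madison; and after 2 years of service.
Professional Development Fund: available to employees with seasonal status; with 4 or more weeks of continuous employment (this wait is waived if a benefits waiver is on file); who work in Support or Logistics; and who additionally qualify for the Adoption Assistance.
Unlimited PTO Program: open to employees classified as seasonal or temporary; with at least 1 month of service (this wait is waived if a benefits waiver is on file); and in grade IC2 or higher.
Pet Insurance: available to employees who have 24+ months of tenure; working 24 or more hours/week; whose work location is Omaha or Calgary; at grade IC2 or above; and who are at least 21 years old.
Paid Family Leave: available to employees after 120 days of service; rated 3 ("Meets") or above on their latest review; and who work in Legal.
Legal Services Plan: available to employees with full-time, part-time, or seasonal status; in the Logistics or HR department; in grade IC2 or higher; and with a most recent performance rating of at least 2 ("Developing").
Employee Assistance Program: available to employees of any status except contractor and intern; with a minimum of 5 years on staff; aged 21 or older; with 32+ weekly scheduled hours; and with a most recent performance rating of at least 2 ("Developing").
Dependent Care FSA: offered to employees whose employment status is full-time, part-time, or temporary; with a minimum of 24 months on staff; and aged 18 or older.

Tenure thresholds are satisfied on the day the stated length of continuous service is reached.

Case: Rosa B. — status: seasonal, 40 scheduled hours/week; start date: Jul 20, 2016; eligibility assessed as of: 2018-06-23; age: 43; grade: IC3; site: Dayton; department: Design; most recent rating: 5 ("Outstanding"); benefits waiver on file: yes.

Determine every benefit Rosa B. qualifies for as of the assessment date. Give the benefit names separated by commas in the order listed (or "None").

Unlimited PTO Program

Service from Jul 20, 2016 to 2018-06-23: 703 days.
Adoption Assistance — status seasonal ✓ (not excluded); dept Design ✗ → not eligible.
Professional Development Fund — status seasonal ✓; benefits waiver on file ✓; dept Design ✗ → not eligible.
Unlimited PTO Program — status seasonal ✓; benefits waiver on file ✓; grade IC3 ≥ IC2 ✓ → eligible.
Pet Insurance — service 703 days < 24 months (≈720 days) ✗ → not eligible.
Paid Family Leave — service 703 days ≥ 120 days ✓; rating 5 ≥ 3 ✓; dept Design ✗ → not eligible.
Legal Services Plan — status seasonal ✓; dept Design ✗ → not eligible.
Employee Assistance Program — status seasonal ✓ (not excluded); service 703 days < 5 years (≈1825 days) ✗ → not eligible.
Dependent Care FSA — status seasonal ✗ (requires full-time, part-time, or temporary) → not eligible.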